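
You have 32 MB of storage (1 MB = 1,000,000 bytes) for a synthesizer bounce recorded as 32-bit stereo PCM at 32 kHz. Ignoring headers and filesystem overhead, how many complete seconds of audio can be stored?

125 seconds

Uncompressed byte rate = 32,000 × 4 × 2 = 256,000 bytes/s.
Capacity = 32 × 1,000,000 = 32,000,000 bytes.
32,000,000 / 256,000 ≈ 125 s → 125 seconds.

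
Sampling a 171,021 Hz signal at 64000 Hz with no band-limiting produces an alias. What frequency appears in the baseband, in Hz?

20,979 Hz

Nyquist = 64,000/2 = 32,000 Hz; 171,021 Hz exceeds it.
Alias = |171,021 − 3×64,000| = |171,021 − 192,000| = 20,979 Hz.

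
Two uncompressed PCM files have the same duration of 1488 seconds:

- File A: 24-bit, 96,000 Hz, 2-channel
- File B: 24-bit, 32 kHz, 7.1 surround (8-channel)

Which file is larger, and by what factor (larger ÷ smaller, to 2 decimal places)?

File B, by a factor of 1.33

File A: 96,000 × 3 × 2 = 576,000 bytes/s.
File B: 32,000 × 3 × 8 = 768,000 bytes/s.
File B is larger; ratio = 1,142,784,000 / 857,088,000 = 1.33.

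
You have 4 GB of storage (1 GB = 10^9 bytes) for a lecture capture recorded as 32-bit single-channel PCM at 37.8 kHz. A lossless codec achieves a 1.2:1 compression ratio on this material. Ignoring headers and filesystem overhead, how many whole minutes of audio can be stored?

Uncompressed byte rate = 37,800 × 4 × 1 = 151,200 bytes/s.
After 1.2:1 compression, effective rate ≈ 126000 bytes/s.
Capacity = 4 × 1,000,000,000 = 4,000,000,000 bytes.
4,000,000,000 / effective rate ≈ 31746.03 s → 529 minutes.

529 minutes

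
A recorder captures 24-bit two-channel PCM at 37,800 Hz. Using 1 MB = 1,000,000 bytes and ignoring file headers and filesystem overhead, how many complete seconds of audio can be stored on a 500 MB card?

2,204 seconds

Uncompressed byte rate = 37,800 × 3 × 2 = 226,800 bytes/s.
Capacity = 500 × 1,000,000 = 500,000,000 bytes.
500,000,000 / 226,800 ≈ 2204.59 s → 2,204 seconds.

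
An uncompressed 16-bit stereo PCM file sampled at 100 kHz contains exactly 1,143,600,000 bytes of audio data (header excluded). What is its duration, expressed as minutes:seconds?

Byte rate = 100,000 × 2 × 2 = 400,000 bytes/s.
Duration = 1,143,600,000 / 400,000 = 2,859 s.
2,859 s = 47:39.

47:39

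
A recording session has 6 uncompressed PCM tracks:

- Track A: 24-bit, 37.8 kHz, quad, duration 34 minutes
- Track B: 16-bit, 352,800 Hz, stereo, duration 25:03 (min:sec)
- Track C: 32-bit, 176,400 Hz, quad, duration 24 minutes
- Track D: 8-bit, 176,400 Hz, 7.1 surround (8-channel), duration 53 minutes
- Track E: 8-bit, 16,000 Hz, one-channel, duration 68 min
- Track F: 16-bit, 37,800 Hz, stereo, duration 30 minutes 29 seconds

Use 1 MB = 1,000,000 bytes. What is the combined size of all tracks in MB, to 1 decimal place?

11940.1 MB

Track A: 34 minutes = 2,040 s; 37,800 × 2,040 × 3 × 4 = 925,344,000 bytes.
Track B: 25:03 (min:sec) = 1,503 s; 352,800 × 1,503 × 2 × 2 = 2,121,033,600 bytes.
Track C: 24 minutes = 1,440 s; 176,400 × 1,440 × 4 × 4 = 4,064,256,000 bytes.
Track D: 53 minutes = 3,180 s; 176,400 × 3,180 × 1 × 8 = 4,487,616,000 bytes.
Track E: 68 min = 4,080 s; 16,000 × 4,080 × 1 × 1 = 65,280,000 bytes.
Track F: 30 minutes 29 seconds = 1,829 s; 37,800 × 1,829 × 2 × 2 = 276,544,800 bytes.
Total = 11,940,074,400 bytes = 11940.1 MB.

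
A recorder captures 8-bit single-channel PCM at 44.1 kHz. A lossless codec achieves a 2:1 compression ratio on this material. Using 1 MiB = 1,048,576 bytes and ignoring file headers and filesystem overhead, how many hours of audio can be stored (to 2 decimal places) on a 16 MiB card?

0.21 hours

Uncompressed byte rate = 44,100 × 1 × 1 = 44,100 bytes/s.
After 2:1 compression, effective rate ≈ 22050 bytes/s.
Capacity = 16 × 1,048,576 = 16,777,216 bytes.
16,777,216 / effective rate ≈ 760.87 s → 0.21 hours.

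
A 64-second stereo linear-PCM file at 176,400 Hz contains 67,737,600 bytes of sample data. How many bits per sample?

24 bits

Bytes per sample = 67,737,600 / (176,400 × 64 × 2) = 67,737,600 / 22,579,200 = 3.
Bit depth = 3 × 8 = 24 bits.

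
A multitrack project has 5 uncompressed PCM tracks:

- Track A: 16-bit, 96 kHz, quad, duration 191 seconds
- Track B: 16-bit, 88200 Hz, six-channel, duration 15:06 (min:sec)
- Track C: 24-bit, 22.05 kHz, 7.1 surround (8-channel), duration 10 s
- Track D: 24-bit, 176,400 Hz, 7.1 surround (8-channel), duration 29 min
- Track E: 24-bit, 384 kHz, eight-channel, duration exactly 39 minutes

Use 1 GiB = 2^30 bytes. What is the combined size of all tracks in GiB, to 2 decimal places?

27.98 GiB

Track A: 96,000 × 191 × 2 × 4 = 146,688,000 bytes.
Track B: 15:06 (min:sec) = 906 s; 88,200 × 906 × 2 × 6 = 958,910,400 bytes.
Track C: 22,050 × 10 × 3 × 8 = 5,292,000 bytes.
Track D: 29 min = 1,740 s; 176,400 × 1,740 × 3 × 8 = 7,366,464,000 bytes.
Track E: exactly 39 minutes = 2,340 s; 384,000 × 2,340 × 3 × 8 = 21,565,440,000 bytes.
Total = 30,042,794,400 bytes = 27.98 GiB.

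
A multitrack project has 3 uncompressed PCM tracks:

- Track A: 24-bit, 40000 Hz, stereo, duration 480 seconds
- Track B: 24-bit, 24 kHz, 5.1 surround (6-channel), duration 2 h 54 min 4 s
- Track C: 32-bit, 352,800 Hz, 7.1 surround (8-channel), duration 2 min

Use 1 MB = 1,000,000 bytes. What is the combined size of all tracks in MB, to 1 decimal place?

5981.8 MB

Track A: 40,000 × 480 × 3 × 2 = 115,200,000 bytes.
Track B: 2 h 54 min 4 s = 10,444 s; 24,000 × 10,444 × 3 × 6 = 4,511,808,000 bytes.
Track C: 2 min = 120 s; 352,800 × 120 × 4 × 8 = 1,354,752,000 bytes.
Total = 5,981,760,000 bytes = 5981.8 MB.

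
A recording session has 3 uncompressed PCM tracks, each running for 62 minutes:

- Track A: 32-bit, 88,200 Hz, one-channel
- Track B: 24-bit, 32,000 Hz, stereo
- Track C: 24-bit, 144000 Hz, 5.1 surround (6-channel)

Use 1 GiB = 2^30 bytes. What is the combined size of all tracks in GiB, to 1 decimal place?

62 minutes = 3,720 s.
Track A: 88,200 × 3,720 × 4 × 1 = 1,312,416,000 bytes.
Track B: 32,000 × 3,720 × 3 × 2 = 714,240,000 bytes.
Track C: 144,000 × 3,720 × 3 × 6 = 9,642,240,000 bytes.
Total = 11,668,896,000 bytes = 10.9 GiB.

10.9 GiB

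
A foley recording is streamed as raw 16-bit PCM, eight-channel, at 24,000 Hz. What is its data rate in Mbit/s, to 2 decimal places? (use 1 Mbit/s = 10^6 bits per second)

Bit rate = 24,000 × 16 × 8 = 3,072,000 bits/s.
= 3.07 Mbit/s.

3.07 Mbit/s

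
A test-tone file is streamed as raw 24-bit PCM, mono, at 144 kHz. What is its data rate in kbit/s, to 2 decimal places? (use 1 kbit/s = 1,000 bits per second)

Bit rate = 144,000 × 24 × 1 = 3,456,000 bits/s.
= 3456.00 kbit/s.

3456.00 kbit/s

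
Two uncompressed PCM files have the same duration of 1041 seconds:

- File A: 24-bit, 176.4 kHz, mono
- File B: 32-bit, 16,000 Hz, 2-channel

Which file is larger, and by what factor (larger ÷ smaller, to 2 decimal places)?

File A, by a factor of 4.13

File A: 176,400 × 3 × 1 = 529,200 bytes/s.
File B: 16,000 × 4 × 2 = 128,000 bytes/s.
File A is larger; ratio = 550,897,200 / 133,248,000 = 4.13.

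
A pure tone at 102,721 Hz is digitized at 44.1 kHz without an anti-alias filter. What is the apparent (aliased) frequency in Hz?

14,521 Hz

Nyquist = 44,100/2 = 22,050 Hz; 102,721 Hz exceeds it.
Alias = |102,721 − 2×44,100| = |102,721 − 88,200| = 14,521 Hz.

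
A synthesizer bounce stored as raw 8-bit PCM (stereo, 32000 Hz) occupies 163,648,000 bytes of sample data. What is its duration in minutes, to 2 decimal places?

Byte rate = 32,000 × 1 × 2 = 64,000 bytes/s.
Duration = 163,648,000 / 64,000 = 2,557 s.
2,557 s / 60 = 42.62 minutes.

42.62 minutes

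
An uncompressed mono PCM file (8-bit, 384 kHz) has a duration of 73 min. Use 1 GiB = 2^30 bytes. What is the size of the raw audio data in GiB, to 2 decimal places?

1.57 GiB

Duration = 73 min = 4,380 s.
Bytes = 384,000 samples/s × 4,380 s × 1 bytes/sample × 1 ch = 1,681,920,000 bytes.
1,681,920,000 / 1,073,741,824 = 1.57 GiB.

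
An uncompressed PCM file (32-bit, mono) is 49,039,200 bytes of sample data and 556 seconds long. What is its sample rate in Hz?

Bytes = sample_rate × seconds × bytes_per_sample × channels.
sample_rate = 49,039,200 / (556 × 4 × 1) = 49,039,200 / 2,224 = 22,050 Hz.

22,050 Hz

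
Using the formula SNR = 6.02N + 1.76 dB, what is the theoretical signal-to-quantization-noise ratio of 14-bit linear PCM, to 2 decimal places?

86.04 dB

6.02 × 14 + 1.76 = 86.04 dB.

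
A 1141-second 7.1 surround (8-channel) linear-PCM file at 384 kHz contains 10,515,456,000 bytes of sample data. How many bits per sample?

24 bits

Bytes per sample = 10,515,456,000 / (384,000 × 1,141 × 8) = 10,515,456,000 / 3,505,152,000 = 3.
Bit depth = 3 × 8 = 24 bits.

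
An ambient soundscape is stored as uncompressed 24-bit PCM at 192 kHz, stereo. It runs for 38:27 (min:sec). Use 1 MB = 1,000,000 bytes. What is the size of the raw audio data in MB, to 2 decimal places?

Duration = 38:27 (min:sec) = 2,307 s.
Bytes = 192,000 samples/s × 2,307 s × 3 bytes/sample × 2 ch = 2,657,664,000 bytes.
2,657,664,000 / 1,000,000 = 2657.66 MB.

2657.66 MB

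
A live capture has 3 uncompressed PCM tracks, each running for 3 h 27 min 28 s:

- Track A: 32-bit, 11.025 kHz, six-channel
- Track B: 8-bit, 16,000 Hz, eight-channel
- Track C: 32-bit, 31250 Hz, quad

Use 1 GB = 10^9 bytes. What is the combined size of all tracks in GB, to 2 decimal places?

3 h 27 min 28 s = 12,448 s.
Track A: 11,025 × 12,448 × 4 × 6 = 3,293,740,800 bytes.
Track B: 16,000 × 12,448 × 1 × 8 = 1,593,344,000 bytes.
Track C: 31,250 × 12,448 × 4 × 4 = 6,224,000,000 bytes.
Total = 11,111,084,800 bytes = 11.11 GB.

11.11 GB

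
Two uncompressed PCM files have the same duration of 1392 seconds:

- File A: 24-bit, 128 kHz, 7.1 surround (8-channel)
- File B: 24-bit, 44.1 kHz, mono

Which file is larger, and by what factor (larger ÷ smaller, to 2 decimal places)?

File A: 128,000 × 3 × 8 = 3,072,000 bytes/s.
File B: 44,100 × 3 × 1 = 132,300 bytes/s.
File A is larger; ratio = 4,276,224,000 / 184,161,600 = 23.22.

File A, by a factor of 23.22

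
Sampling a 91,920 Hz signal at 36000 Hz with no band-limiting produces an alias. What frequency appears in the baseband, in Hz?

16,080 Hz

Nyquist = 36,000/2 = 18,000 Hz; 91,920 Hz exceeds it.
Alias = |91,920 − 3×36,000| = |91,920 − 108,000| = 16,080 Hz.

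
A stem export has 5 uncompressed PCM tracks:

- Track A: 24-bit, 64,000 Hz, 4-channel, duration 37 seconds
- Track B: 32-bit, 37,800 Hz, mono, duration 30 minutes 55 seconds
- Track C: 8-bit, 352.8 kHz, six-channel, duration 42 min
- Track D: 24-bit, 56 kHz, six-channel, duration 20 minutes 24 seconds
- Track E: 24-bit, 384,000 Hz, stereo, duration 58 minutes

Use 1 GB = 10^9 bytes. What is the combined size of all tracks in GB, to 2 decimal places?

14.89 GB

Track A: 64,000 × 37 × 3 × 4 = 28,416,000 bytes.
Track B: 30 minutes 55 seconds = 1,855 s; 37,800 × 1,855 × 4 × 1 = 280,476,000 bytes.
Track C: 42 min = 2,520 s; 352,800 × 2,520 × 1 × 6 = 5,334,336,000 bytes.
Track D: 20 minutes 24 seconds = 1,224 s; 56,000 × 1,224 × 3 × 6 = 1,233,792,000 bytes.
Track E: 58 minutes = 3,480 s; 384,000 × 3,480 × 3 × 2 = 8,017,920,000 bytes.
Total = 14,894,940,000 bytes = 14.89 GB.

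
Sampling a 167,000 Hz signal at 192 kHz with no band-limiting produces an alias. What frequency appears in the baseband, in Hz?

25,000 Hz

Nyquist = 192,000/2 = 96,000 Hz; 167,000 Hz exceeds it.
Alias = |167,000 − 1×192,000| = |167,000 − 192,000| = 25,000 Hz.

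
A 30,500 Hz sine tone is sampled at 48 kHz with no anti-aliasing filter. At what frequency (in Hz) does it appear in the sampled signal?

Nyquist = 48,000/2 = 24,000 Hz; 30,500 Hz exceeds it.
Alias = |30,500 − 1×48,000| = |30,500 − 48,000| = 17,500 Hz.

17,500 Hz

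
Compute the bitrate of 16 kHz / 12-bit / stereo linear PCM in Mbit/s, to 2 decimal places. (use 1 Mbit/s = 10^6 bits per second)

0.38 Mbit/s

Bit rate = 16,000 × 12 × 2 = 384,000 bits/s.
= 0.38 Mbit/s.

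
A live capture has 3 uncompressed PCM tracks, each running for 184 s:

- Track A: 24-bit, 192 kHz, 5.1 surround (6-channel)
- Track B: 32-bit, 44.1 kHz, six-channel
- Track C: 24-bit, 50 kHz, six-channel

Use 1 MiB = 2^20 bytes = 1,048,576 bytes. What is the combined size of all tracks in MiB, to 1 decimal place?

950.1 MiB

Track A: 192,000 × 184 × 3 × 6 = 635,904,000 bytes.
Track B: 44,100 × 184 × 4 × 6 = 194,745,600 bytes.
Track C: 50,000 × 184 × 3 × 6 = 165,600,000 bytes.
Total = 996,249,600 bytes = 950.1 MiB.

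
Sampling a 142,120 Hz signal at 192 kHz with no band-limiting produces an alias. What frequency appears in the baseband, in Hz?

Nyquist = 192,000/2 = 96,000 Hz; 142,120 Hz exceeds it.
Alias = |142,120 − 1×192,000| = |142,120 − 192,000| = 49,880 Hz.

49,880 Hz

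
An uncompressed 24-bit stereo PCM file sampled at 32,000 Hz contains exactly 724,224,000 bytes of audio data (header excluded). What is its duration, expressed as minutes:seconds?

62:52

Byte rate = 32,000 × 3 × 2 = 192,000 bytes/s.
Duration = 724,224,000 / 192,000 = 3,772 s.
3,772 s = 62:52.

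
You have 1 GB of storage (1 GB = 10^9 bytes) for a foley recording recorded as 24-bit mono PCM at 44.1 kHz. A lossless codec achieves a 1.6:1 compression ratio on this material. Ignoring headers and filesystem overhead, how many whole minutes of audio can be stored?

201 minutes

Uncompressed byte rate = 44,100 × 3 × 1 = 132,300 bytes/s.
After 1.6:1 compression, effective rate ≈ 82687.5 bytes/s.
Capacity = 1 × 1,000,000,000 = 1,000,000,000 bytes.
1,000,000,000 / effective rate ≈ 12093.73 s → 201 minutes.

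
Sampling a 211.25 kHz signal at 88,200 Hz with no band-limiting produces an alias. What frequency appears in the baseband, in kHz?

Nyquist = 88,200/2 = 44,100 Hz; 211,250 Hz exceeds it.
Alias = |211,250 − 2×88,200| = |211,250 − 176,400| = 34,850 Hz = 34.85 kHz.

34.85 kHz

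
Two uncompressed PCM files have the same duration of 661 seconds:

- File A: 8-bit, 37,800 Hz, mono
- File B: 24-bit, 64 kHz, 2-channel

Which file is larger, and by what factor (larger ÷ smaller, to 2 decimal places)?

File A: 37,800 × 1 × 1 = 37,800 bytes/s.
File B: 64,000 × 3 × 2 = 384,000 bytes/s.
File B is larger; ratio = 253,824,000 / 24,985,800 = 10.16.

File B, by a factor of 10.16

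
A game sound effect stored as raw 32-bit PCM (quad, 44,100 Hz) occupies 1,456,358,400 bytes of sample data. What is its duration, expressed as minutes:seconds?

Byte rate = 44,100 × 4 × 4 = 705,600 bytes/s.
Duration = 1,456,358,400 / 705,600 = 2,064 s.
2,064 s = 34:24.

34:24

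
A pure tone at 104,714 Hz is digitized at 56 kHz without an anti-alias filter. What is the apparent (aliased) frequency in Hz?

Nyquist = 56,000/2 = 28,000 Hz; 104,714 Hz exceeds it.
Alias = |104,714 − 2×56,000| = |104,714 − 112,000| = 7,286 Hz.

7,286 Hz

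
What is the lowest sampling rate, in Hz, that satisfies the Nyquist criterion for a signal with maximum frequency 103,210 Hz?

Minimum sample rate = 2 × 103,210 Hz = 206,420 Hz.

206,420 Hz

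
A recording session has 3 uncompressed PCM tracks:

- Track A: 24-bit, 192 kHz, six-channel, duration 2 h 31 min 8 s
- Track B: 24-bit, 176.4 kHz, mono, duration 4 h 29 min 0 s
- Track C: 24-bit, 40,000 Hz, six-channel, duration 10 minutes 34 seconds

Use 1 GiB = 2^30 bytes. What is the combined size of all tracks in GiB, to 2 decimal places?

Track A: 2 h 31 min 8 s = 9,068 s; 192,000 × 9,068 × 3 × 6 = 31,339,008,000 bytes.
Track B: 4 h 29 min 0 s = 16,140 s; 176,400 × 16,140 × 3 × 1 = 8,541,288,000 bytes.
Track C: 10 minutes 34 seconds = 634 s; 40,000 × 634 × 3 × 6 = 456,480,000 bytes.
Total = 40,336,776,000 bytes = 37.57 GiB.

37.57 GiB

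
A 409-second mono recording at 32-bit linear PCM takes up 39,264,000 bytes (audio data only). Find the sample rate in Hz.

24,000 Hz

Bytes = sample_rate × seconds × bytes_per_sample × channels.
sample_rate = 39,264,000 / (409 × 4 × 1) = 39,264,000 / 1,636 = 24,000 Hz.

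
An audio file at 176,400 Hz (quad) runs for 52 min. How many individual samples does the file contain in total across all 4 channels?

2,201,472,000 samples

52 min = 3,120 s.
176,400 × 3,120 s × 4 ch = 2,201,472,000 samples.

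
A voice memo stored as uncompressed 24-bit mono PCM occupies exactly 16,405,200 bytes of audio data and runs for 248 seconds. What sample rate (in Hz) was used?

22,050 Hz

Bytes = sample_rate × seconds × bytes_per_sample × channels.
sample_rate = 16,405,200 / (248 × 3 × 1) = 16,405,200 / 744 = 22,050 Hz.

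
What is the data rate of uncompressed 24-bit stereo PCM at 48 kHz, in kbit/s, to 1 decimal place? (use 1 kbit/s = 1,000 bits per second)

Bit rate = 48,000 × 24 × 2 = 2,304,000 bits/s.
= 2304.0 kbit/s.

2304.0 kbit/s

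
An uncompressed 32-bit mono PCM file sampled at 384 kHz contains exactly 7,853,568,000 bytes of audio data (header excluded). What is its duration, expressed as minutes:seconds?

Byte rate = 384,000 × 4 × 1 = 1,536,000 bytes/s.
Duration = 7,853,568,000 / 1,536,000 = 5,113 s.
5,113 s = 85:13.

85:13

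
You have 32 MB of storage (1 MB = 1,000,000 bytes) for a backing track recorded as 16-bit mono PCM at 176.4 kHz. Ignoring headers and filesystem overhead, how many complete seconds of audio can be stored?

Uncompressed byte rate = 176,400 × 2 × 1 = 352,800 bytes/s.
Capacity = 32 × 1,000,000 = 32,000,000 bytes.
32,000,000 / 352,800 ≈ 90.7 s → 90 seconds.

90 seconds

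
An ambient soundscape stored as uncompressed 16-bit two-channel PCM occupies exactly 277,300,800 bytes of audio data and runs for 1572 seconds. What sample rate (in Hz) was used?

44,100 Hz

Bytes = sample_rate × seconds × bytes_per_sample × channels.
sample_rate = 277,300,800 / (1,572 × 2 × 2) = 277,300,800 / 6,288 = 44,100 Hz.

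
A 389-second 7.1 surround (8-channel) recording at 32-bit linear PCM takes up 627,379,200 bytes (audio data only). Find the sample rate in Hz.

Bytes = sample_rate × seconds × bytes_per_sample × channels.
sample_rate = 627,379,200 / (389 × 4 × 8) = 627,379,200 / 12,448 = 50,400 Hz.

50,400 Hz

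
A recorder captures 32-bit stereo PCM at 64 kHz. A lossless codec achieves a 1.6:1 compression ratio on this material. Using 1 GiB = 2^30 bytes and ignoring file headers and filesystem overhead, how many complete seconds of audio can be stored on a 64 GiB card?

214,748 seconds

Uncompressed byte rate = 64,000 × 4 × 2 = 512,000 bytes/s.
After 1.6:1 compression, effective rate ≈ 320000 bytes/s.
Capacity = 64 × 1,073,741,824 = 68,719,476,736 bytes.
68,719,476,736 / effective rate ≈ 214748.36 s → 214,748 seconds.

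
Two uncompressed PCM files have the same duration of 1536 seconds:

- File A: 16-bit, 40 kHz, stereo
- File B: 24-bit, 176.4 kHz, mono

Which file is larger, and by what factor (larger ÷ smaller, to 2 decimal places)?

File B, by a factor of 3.31

File A: 40,000 × 2 × 2 = 160,000 bytes/s.
File B: 176,400 × 3 × 1 = 529,200 bytes/s.
File B is larger; ratio = 812,851,200 / 245,760,000 = 3.31.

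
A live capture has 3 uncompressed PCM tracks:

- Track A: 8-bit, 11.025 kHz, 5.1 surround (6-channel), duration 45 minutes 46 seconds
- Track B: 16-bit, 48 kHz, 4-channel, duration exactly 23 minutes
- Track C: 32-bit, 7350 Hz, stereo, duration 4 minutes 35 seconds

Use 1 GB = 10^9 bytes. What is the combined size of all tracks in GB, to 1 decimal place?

Track A: 45 minutes 46 seconds = 2,746 s; 11,025 × 2,746 × 1 × 6 = 181,647,900 bytes.
Track B: exactly 23 minutes = 1,380 s; 48,000 × 1,380 × 2 × 4 = 529,920,000 bytes.
Track C: 4 minutes 35 seconds = 275 s; 7,350 × 275 × 4 × 2 = 16,170,000 bytes.
Total = 727,737,900 bytes = 0.7 GB.

0.7 GB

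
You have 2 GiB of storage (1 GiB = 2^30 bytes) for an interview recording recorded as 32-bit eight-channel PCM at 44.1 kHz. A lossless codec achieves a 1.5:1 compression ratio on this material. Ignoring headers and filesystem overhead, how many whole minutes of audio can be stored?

Uncompressed byte rate = 44,100 × 4 × 8 = 1,411,200 bytes/s.
After 1.5:1 compression, effective rate ≈ 940800 bytes/s.
Capacity = 2 × 1,073,741,824 = 2,147,483,648 bytes.
2,147,483,648 / effective rate ≈ 2282.61 s → 38 minutes.

38 minutes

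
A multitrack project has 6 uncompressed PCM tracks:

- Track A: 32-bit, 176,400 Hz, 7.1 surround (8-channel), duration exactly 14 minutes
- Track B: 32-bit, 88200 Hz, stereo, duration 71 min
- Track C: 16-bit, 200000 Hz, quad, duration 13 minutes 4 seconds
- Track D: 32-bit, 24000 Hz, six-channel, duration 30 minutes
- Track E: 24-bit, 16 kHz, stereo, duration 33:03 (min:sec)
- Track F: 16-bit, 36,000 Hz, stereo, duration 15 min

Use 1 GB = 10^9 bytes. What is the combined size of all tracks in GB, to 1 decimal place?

10.4 GB

Track A: exactly 14 minutes = 840 s; 176,400 × 840 × 4 × 8 = 4,741,632,000 bytes.
Track B: 71 min = 4,260 s; 88,200 × 4,260 × 4 × 2 = 3,005,856,000 bytes.
Track C: 13 minutes 4 seconds = 784 s; 200,000 × 784 × 2 × 4 = 1,254,400,000 bytes.
Track D: 30 minutes = 1,800 s; 24,000 × 1,800 × 4 × 6 = 1,036,800,000 bytes.
Track E: 33:03 (min:sec) = 1,983 s; 16,000 × 1,983 × 3 × 2 = 190,368,000 bytes.
Track F: 15 min = 900 s; 36,000 × 900 × 2 × 2 = 129,600,000 bytes.
Total = 10,358,656,000 bytes = 10.4 GB.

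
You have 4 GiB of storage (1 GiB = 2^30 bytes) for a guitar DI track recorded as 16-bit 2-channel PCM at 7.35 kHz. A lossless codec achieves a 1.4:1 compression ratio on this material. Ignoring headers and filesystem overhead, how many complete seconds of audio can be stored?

204,522 seconds

Uncompressed byte rate = 7,350 × 2 × 2 = 29,400 bytes/s.
After 1.4:1 compression, effective rate ≈ 21000 bytes/s.
Capacity = 4 × 1,073,741,824 = 4,294,967,296 bytes.
4,294,967,296 / effective rate ≈ 204522.25 s → 204,522 seconds.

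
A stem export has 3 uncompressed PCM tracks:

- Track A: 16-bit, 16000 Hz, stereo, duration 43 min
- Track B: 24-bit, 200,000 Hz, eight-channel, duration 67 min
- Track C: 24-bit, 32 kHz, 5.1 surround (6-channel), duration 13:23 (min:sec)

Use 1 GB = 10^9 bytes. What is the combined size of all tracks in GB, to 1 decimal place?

19.9 GB

Track A: 43 min = 2,580 s; 16,000 × 2,580 × 2 × 2 = 165,120,000 bytes.
Track B: 67 min = 4,020 s; 200,000 × 4,020 × 3 × 8 = 19,296,000,000 bytes.
Track C: 13:23 (min:sec) = 803 s; 32,000 × 803 × 3 × 6 = 462,528,000 bytes.
Total = 19,923,648,000 bytes = 19.9 GB.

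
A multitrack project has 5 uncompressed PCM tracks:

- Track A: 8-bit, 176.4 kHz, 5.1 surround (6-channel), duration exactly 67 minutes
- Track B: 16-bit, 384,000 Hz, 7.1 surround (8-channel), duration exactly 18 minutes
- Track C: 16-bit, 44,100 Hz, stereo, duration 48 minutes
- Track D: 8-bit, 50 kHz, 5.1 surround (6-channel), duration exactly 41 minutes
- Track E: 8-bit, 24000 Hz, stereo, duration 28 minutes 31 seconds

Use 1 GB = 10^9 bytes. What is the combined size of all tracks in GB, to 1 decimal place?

Track A: exactly 67 minutes = 4,020 s; 176,400 × 4,020 × 1 × 6 = 4,254,768,000 bytes.
Track B: exactly 18 minutes = 1,080 s; 384,000 × 1,080 × 2 × 8 = 6,635,520,000 bytes.
Track C: 48 minutes = 2,880 s; 44,100 × 2,880 × 2 × 2 = 508,032,000 bytes.
Track D: exactly 41 minutes = 2,460 s; 50,000 × 2,460 × 1 × 6 = 738,000,000 bytes.
Track E: 28 minutes 31 seconds = 1,711 s; 24,000 × 1,711 × 1 × 2 = 82,128,000 bytes.
Total = 12,218,448,000 bytes = 12.2 GB.

12.2 GB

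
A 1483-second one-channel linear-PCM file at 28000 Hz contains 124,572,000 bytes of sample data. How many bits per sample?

Bytes per sample = 124,572,000 / (28,000 × 1,483 × 1) = 124,572,000 / 41,524,000 = 3.
Bit depth = 3 × 8 = 24 bits.

24 bits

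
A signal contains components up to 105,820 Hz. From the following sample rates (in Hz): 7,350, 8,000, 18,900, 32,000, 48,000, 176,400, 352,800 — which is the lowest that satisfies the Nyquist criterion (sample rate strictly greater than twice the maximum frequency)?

Need sample rate > 2 × 105,820 = 211,640 Hz.
Lowest listed rate above 211,640 Hz is 352,800 Hz.

352,800 Hz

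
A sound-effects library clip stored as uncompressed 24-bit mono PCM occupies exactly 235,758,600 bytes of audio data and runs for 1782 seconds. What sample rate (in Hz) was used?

44,100 Hz

Bytes = sample_rate × seconds × bytes_per_sample × channels.
sample_rate = 235,758,600 / (1,782 × 3 × 1) = 235,758,600 / 5,346 = 44,100 Hz.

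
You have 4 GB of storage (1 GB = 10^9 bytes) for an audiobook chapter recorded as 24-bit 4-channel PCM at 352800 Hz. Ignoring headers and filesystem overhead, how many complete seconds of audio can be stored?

944 seconds

Uncompressed byte rate = 352,800 × 3 × 4 = 4,233,600 bytes/s.
Capacity = 4 × 1,000,000,000 = 4,000,000,000 bytes.
4,000,000,000 / 4,233,600 ≈ 944.82 s → 944 seconds.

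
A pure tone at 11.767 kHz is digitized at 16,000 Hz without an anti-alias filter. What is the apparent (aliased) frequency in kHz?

Nyquist = 16,000/2 = 8,000 Hz; 11,767 Hz exceeds it.
Alias = |11,767 − 1×16,000| = |11,767 − 16,000| = 4,233 Hz = 4.233 kHz.

4.233 kHz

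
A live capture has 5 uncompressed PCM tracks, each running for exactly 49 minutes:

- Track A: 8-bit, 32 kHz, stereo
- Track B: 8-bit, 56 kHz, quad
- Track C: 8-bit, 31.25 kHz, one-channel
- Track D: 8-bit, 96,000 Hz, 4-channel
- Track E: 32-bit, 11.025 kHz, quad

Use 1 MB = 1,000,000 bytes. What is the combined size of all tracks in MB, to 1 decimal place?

2586.2 MB

exactly 49 minutes = 2,940 s.
Track A: 32,000 × 2,940 × 1 × 2 = 188,160,000 bytes.
Track B: 56,000 × 2,940 × 1 × 4 = 658,560,000 bytes.
Track C: 31,250 × 2,940 × 1 × 1 = 91,875,000 bytes.
Track D: 96,000 × 2,940 × 1 × 4 = 1,128,960,000 bytes.
Track E: 11,025 × 2,940 × 4 × 4 = 518,616,000 bytes.
Total = 2,586,171,000 bytes = 2586.2 MB.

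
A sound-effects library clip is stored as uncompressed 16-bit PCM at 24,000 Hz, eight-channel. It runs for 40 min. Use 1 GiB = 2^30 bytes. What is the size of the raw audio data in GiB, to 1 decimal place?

Duration = 40 min = 2,400 s.
Bytes = 24,000 samples/s × 2,400 s × 2 bytes/sample × 8 ch = 921,600,000 bytes.
921,600,000 / 1,073,741,824 = 0.9 GiB.

0.9 GiB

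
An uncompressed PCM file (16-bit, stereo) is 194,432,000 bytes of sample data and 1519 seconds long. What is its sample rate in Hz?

32,000 Hz

Bytes = sample_rate × seconds × bytes_per_sample × channels.
sample_rate = 194,432,000 / (1,519 × 2 × 2) = 194,432,000 / 6,076 = 32,000 Hz.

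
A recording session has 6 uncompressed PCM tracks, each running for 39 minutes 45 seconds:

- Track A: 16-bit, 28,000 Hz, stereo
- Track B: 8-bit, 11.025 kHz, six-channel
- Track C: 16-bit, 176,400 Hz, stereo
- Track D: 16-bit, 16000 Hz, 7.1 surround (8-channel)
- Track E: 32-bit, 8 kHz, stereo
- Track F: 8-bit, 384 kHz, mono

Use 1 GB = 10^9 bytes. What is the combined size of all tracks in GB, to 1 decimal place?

3.8 GB

39 minutes 45 seconds = 2,385 s.
Track A: 28,000 × 2,385 × 2 × 2 = 267,120,000 bytes.
Track B: 11,025 × 2,385 × 1 × 6 = 157,767,750 bytes.
Track C: 176,400 × 2,385 × 2 × 2 = 1,682,856,000 bytes.
Track D: 16,000 × 2,385 × 2 × 8 = 610,560,000 bytes.
Track E: 8,000 × 2,385 × 4 × 2 = 152,640,000 bytes.
Track F: 384,000 × 2,385 × 1 × 1 = 915,840,000 bytes.
Total = 3,786,783,750 bytes = 3.8 GB.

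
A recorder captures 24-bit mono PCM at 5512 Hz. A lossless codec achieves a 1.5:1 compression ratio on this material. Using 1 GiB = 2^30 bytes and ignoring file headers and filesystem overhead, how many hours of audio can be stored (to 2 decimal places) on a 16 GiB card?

432.89 hours

Uncompressed byte rate = 5,512 × 3 × 1 = 16,536 bytes/s.
After 1.5:1 compression, effective rate ≈ 11024 bytes/s.
Capacity = 16 × 1,073,741,824 = 17,179,869,184 bytes.
17,179,869,184 / effective rate ≈ 1558406.13 s → 432.89 hours.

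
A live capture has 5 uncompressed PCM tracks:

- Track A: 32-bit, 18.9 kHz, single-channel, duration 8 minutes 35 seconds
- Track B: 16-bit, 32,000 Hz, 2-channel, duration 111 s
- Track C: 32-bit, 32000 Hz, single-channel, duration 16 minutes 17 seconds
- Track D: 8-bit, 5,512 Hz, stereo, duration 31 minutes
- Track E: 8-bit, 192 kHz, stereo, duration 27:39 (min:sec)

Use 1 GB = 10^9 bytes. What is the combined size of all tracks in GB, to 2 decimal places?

0.84 GB

Track A: 8 minutes 35 seconds = 515 s; 18,900 × 515 × 4 × 1 = 38,934,000 bytes.
Track B: 32,000 × 111 × 2 × 2 = 14,208,000 bytes.
Track C: 16 minutes 17 seconds = 977 s; 32,000 × 977 × 4 × 1 = 125,056,000 bytes.
Track D: 31 minutes = 1,860 s; 5,512 × 1,860 × 1 × 2 = 20,504,640 bytes.
Track E: 27:39 (min:sec) = 1,659 s; 192,000 × 1,659 × 1 × 2 = 637,056,000 bytes.
Total = 835,758,640 bytes = 0.84 GB.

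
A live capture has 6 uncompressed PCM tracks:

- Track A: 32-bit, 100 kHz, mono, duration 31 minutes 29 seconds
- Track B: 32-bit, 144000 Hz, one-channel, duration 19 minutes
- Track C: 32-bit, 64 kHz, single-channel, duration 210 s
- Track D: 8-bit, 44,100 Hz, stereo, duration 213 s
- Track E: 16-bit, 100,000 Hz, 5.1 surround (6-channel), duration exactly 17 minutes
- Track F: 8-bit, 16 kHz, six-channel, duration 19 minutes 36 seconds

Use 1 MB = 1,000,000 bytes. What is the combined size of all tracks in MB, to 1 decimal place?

Track A: 31 minutes 29 seconds = 1,889 s; 100,000 × 1,889 × 4 × 1 = 755,600,000 bytes.
Track B: 19 minutes = 1,140 s; 144,000 × 1,140 × 4 × 1 = 656,640,000 bytes.
Track C: 64,000 × 210 × 4 × 1 = 53,760,000 bytes.
Track D: 44,100 × 213 × 1 × 2 = 18,786,600 bytes.
Track E: exactly 17 minutes = 1,020 s; 100,000 × 1,020 × 2 × 6 = 1,224,000,000 bytes.
Track F: 19 minutes 36 seconds = 1,176 s; 16,000 × 1,176 × 1 × 6 = 112,896,000 bytes.
Total = 2,821,682,600 bytes = 2821.7 MB.

2821.7 MB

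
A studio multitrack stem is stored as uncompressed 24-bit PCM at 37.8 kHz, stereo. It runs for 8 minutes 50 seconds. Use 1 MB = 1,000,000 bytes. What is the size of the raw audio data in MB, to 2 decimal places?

120.20 MB

Duration = 8 minutes 50 seconds = 530 s.
Bytes = 37,800 samples/s × 530 s × 3 bytes/sample × 2 ch = 120,204,000 bytes.
120,204,000 / 1,000,000 = 120.20 MB.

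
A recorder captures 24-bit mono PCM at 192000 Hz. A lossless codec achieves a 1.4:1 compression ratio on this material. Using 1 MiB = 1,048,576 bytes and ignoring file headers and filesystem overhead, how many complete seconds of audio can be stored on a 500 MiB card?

1,274 seconds

Uncompressed byte rate = 192,000 × 3 × 1 = 576,000 bytes/s.
After 1.4:1 compression, effective rate ≈ 411428.57 bytes/s.
Capacity = 500 × 1,048,576 = 524,288,000 bytes.
524,288,000 / effective rate ≈ 1274.31 s → 1,274 seconds.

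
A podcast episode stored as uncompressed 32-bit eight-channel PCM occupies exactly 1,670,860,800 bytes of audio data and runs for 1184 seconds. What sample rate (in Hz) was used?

Bytes = sample_rate × seconds × bytes_per_sample × channels.
sample_rate = 1,670,860,800 / (1,184 × 4 × 8) = 1,670,860,800 / 37,888 = 44,100 Hz.

44,100 Hz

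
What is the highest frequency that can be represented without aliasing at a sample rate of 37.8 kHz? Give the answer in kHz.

18.9 kHz

Nyquist frequency = sample rate / 2 = 37,800 / 2 = 18.9 kHz.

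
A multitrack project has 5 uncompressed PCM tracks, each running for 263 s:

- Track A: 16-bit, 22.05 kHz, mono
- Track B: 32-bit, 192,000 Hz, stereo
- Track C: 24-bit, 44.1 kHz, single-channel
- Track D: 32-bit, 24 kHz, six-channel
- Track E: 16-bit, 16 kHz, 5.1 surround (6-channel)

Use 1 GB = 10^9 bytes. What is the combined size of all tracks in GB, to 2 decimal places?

0.65 GB

Track A: 22,050 × 263 × 2 × 1 = 11,598,300 bytes.
Track B: 192,000 × 263 × 4 × 2 = 403,968,000 bytes.
Track C: 44,100 × 263 × 3 × 1 = 34,794,900 bytes.
Track D: 24,000 × 263 × 4 × 6 = 151,488,000 bytes.
Track E: 16,000 × 263 × 2 × 6 = 50,496,000 bytes.
Total = 652,345,200 bytes = 0.65 GB.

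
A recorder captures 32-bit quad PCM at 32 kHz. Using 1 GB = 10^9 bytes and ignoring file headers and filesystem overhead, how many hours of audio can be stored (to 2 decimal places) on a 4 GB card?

2.17 hours

Uncompressed byte rate = 32,000 × 4 × 4 = 512,000 bytes/s.
Capacity = 4 × 1,000,000,000 = 4,000,000,000 bytes.
4,000,000,000 / 512,000 ≈ 7812.5 s → 2.17 hours.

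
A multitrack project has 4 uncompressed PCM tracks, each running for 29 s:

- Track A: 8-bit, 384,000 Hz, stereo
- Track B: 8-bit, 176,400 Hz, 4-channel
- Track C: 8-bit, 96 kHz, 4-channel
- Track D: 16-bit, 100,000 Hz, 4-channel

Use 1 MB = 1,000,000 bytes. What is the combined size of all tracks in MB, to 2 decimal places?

77.07 MB

Track A: 384,000 × 29 × 1 × 2 = 22,272,000 bytes.
Track B: 176,400 × 29 × 1 × 4 = 20,462,400 bytes.
Track C: 96,000 × 29 × 1 × 4 = 11,136,000 bytes.
Track D: 100,000 × 29 × 2 × 4 = 23,200,000 bytes.
Total = 77,070,400 bytes = 77.07 MB.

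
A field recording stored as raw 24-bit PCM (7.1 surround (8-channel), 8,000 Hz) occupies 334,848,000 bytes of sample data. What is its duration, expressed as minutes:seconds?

29:04

Byte rate = 8,000 × 3 × 8 = 192,000 bytes/s.
Duration = 334,848,000 / 192,000 = 1,744 s.
1,744 s = 29:04.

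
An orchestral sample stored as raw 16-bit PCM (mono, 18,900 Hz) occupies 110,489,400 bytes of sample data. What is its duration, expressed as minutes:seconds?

Byte rate = 18,900 × 2 × 1 = 37,800 bytes/s.
Duration = 110,489,400 / 37,800 = 2,923 s.
2,923 s = 48:43.

48:43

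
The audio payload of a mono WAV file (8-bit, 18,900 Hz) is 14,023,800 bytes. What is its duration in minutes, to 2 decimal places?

12.37 minutes

Byte rate = 18,900 × 1 × 1 = 18,900 bytes/s.
Duration = 14,023,800 / 18,900 = 742 s.
742 s / 60 = 12.37 minutes.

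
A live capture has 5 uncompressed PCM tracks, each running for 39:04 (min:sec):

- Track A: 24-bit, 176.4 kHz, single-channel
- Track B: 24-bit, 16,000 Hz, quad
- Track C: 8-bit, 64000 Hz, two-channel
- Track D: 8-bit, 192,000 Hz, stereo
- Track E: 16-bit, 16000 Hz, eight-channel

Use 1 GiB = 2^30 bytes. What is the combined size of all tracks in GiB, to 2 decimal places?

39:04 (min:sec) = 2,344 s.
Track A: 176,400 × 2,344 × 3 × 1 = 1,240,444,800 bytes.
Track B: 16,000 × 2,344 × 3 × 4 = 450,048,000 bytes.
Track C: 64,000 × 2,344 × 1 × 2 = 300,032,000 bytes.
Track D: 192,000 × 2,344 × 1 × 2 = 900,096,000 bytes.
Track E: 16,000 × 2,344 × 2 × 8 = 600,064,000 bytes.
Total = 3,490,684,800 bytes = 3.25 GiB.

3.25 GiB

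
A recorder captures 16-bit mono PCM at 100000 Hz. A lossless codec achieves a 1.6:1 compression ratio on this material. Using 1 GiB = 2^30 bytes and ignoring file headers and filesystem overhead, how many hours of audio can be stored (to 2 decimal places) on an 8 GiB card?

19.09 hours

Uncompressed byte rate = 100,000 × 2 × 1 = 200,000 bytes/s.
After 1.6:1 compression, effective rate ≈ 125000 bytes/s.
Capacity = 8 × 1,073,741,824 = 8,589,934,592 bytes.
8,589,934,592 / effective rate ≈ 68719.48 s → 19.09 hours.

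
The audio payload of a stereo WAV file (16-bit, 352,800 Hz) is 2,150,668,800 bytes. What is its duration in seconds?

Byte rate = 352,800 × 2 × 2 = 1,411,200 bytes/s.
Duration = 2,150,668,800 / 1,411,200 = 1,524 s.

1,524 seconds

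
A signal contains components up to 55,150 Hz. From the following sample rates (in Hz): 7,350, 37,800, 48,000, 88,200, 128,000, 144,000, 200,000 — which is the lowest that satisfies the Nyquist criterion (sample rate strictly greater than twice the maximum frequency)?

Need sample rate > 2 × 55,150 = 110,300 Hz.
Lowest listed rate above 110,300 Hz is 128,000 Hz.

128,000 Hz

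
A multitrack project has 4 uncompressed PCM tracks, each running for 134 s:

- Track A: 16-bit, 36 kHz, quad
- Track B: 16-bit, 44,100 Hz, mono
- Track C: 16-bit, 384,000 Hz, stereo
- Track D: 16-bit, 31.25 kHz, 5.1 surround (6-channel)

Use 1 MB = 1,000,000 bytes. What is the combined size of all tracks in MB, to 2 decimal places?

306.48 MB

Track A: 36,000 × 134 × 2 × 4 = 38,592,000 bytes.
Track B: 44,100 × 134 × 2 × 1 = 11,818,800 bytes.
Track C: 384,000 × 134 × 2 × 2 = 205,824,000 bytes.
Track D: 31,250 × 134 × 2 × 6 = 50,250,000 bytes.
Total = 306,484,800 bytes = 306.48 MB.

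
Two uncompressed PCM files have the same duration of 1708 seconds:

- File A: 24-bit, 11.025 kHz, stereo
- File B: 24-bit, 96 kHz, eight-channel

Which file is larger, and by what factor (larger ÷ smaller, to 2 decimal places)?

File B, by a factor of 34.83

File A: 11,025 × 3 × 2 = 66,150 bytes/s.
File B: 96,000 × 3 × 8 = 2,304,000 bytes/s.
File B is larger; ratio = 3,935,232,000 / 112,984,200 = 34.83.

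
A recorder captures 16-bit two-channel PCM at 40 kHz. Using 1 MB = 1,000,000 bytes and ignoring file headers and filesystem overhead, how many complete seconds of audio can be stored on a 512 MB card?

Uncompressed byte rate = 40,000 × 2 × 2 = 160,000 bytes/s.
Capacity = 512 × 1,000,000 = 512,000,000 bytes.
512,000,000 / 160,000 ≈ 3200 s → 3,200 seconds.

3,200 seconds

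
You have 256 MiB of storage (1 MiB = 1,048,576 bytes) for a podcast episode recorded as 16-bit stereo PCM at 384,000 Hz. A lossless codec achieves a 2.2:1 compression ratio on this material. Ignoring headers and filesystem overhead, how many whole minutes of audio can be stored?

6 minutes

Uncompressed byte rate = 384,000 × 2 × 2 = 1,536,000 bytes/s.
After 2.2:1 compression, effective rate ≈ 698181.82 bytes/s.
Capacity = 256 × 1,048,576 = 268,435,456 bytes.
268,435,456 / effective rate ≈ 384.48 s → 6 minutes.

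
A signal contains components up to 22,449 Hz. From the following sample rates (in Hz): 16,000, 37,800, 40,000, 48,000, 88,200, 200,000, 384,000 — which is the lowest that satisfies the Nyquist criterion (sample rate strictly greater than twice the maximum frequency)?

48,000 Hz

Need sample rate > 2 × 22,449 = 44,898 Hz.
Lowest listed rate above 44,898 Hz is 48,000 Hz.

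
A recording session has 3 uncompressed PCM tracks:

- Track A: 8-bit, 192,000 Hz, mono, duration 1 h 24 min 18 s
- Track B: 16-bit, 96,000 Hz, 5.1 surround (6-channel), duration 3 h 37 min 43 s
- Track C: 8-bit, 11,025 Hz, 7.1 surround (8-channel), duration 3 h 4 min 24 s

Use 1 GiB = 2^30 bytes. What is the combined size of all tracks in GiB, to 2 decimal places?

Track A: 1 h 24 min 18 s = 5,058 s; 192,000 × 5,058 × 1 × 1 = 971,136,000 bytes.
Track B: 3 h 37 min 43 s = 13,063 s; 96,000 × 13,063 × 2 × 6 = 15,048,576,000 bytes.
Track C: 3 h 4 min 24 s = 11,064 s; 11,025 × 11,064 × 1 × 8 = 975,844,800 bytes.
Total = 16,995,556,800 bytes = 15.83 GiB.

15.83 GiB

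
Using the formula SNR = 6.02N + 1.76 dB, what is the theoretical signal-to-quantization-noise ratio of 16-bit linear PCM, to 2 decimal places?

98.08 dB

6.02 × 16 + 1.76 = 98.08 dB.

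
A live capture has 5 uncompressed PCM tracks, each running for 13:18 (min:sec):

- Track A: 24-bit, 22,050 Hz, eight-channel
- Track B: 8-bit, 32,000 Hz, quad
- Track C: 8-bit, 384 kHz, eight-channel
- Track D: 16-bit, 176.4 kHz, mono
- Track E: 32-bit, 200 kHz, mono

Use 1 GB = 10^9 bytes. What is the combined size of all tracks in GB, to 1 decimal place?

13:18 (min:sec) = 798 s.
Track A: 22,050 × 798 × 3 × 8 = 422,301,600 bytes.
Track B: 32,000 × 798 × 1 × 4 = 102,144,000 bytes.
Track C: 384,000 × 798 × 1 × 8 = 2,451,456,000 bytes.
Track D: 176,400 × 798 × 2 × 1 = 281,534,400 bytes.
Track E: 200,000 × 798 × 4 × 1 = 638,400,000 bytes.
Total = 3,895,836,000 bytes = 3.9 GB.

3.9 GB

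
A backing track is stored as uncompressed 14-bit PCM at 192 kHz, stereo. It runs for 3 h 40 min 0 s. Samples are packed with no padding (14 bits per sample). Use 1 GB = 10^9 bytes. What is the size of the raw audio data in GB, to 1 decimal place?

Duration = 3 h 40 min 0 s = 13,200 s.
Bits = 192,000 × 13,200 × 14 × 2 = 70,963,200,000 bits = 8,870,400,000 bytes.
8,870,400,000 / 1,000,000,000 = 8.9 GB.

8.9 GB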